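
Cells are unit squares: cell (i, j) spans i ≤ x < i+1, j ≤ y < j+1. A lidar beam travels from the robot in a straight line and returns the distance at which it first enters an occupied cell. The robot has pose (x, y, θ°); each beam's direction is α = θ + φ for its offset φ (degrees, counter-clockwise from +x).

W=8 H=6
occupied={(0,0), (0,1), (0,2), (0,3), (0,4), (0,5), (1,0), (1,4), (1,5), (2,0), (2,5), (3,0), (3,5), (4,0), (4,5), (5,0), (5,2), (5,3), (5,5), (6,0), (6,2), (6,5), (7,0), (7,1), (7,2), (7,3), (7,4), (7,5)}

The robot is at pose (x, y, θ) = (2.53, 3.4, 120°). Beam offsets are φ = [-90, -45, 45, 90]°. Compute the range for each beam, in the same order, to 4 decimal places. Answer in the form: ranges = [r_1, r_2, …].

beam 1: φ=-90°, α=30°
  d=(0.8660,0.5000)  start (2,3)  tX=0.5427 tY=1.2000  stride 1/|dx|=1.1547 1/|dy|=2.0000
    cross x-line → (3,3), t=0.5427
    cross y-line → (3,4), t=1.2000
    cross x-line → (4,4), t=1.6974
    cross x-line → (5,4), t=2.8521
    cross y-line → (5,5), t=3.2000 (wall)
  → r_1 = 3.2000
beam 2: φ=-45°, α=75°
  d=(0.2588,0.9659)  start (2,3)  tX=1.8159 tY=0.6212  stride 1/|dx|=3.8637 1/|dy|=1.0353
    cross y-line → (2,4), t=0.6212
    cross y-line → (2,5), t=1.6564 (wall)
  → r_2 = 1.6564
beam 3: φ=45°, α=165°
  d=(-0.9659,0.2588)  start (2,3)  tX=0.5487 tY=2.3182  stride 1/|dx|=1.0353 1/|dy|=3.8637
    cross x-line → (1,3), t=0.5487
    cross x-line → (0,3), t=1.5840 (wall)
  → r_3 = 1.5840
beam 4: φ=90°, α=210°
  d=(-0.8660,-0.5000)  start (2,3)  tX=0.6120 tY=0.8000  stride 1/|dx|=1.1547 1/|dy|=2.0000
    cross x-line → (1,3), t=0.6120
    cross y-line → (1,2), t=0.8000
    cross x-line → (0,2), t=1.7667 (wall)
  → r_4 = 1.7667

ranges = [3.2000, 1.6564, 1.5840, 1.7667]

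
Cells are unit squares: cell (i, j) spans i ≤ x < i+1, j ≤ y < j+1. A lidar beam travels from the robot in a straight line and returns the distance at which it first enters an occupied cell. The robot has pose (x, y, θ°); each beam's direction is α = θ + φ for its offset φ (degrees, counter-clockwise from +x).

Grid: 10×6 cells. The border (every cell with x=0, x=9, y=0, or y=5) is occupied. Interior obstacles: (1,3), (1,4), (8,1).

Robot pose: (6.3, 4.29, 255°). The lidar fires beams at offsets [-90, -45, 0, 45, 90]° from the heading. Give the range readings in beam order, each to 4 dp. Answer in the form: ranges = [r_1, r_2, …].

beam 1: φ=-90°, α=165°
  cosα=-0.9659 sinα=0.2588 | (6,4) | tMaxX 0.3106 tMaxY 2.7432 | tΔX 1.0353 tΔY 3.8637
    t=0.3106 [x] (5,4)
    t=1.3459 [x] (4,4)
    t=2.3811 [x] (3,4)
    t=2.7432 [y] (3,5) — stop
  → r_1 = 2.7432
beam 2: φ=-45°, α=210°
  cosα=-0.8660 sinα=-0.5000 | (6,4) | tMaxX 0.3464 tMaxY 0.5800 | tΔX 1.1547 tΔY 2.0000
    t=0.3464 [x] (5,4)
    t=0.5800 [y] (5,3)
    t=1.5011 [x] (4,3)
    t=2.5800 [y] (4,2)
    t=2.6558 [x] (3,2)
    t=3.8105 [x] (2,2)
    t=4.5800 [y] (2,1)
    t=4.9652 [x] (1,1)
    t=6.1199 [x] (0,1) — stop
  → r_2 = 6.1199
beam 3: φ=0°, α=255°
  cosα=-0.2588 sinα=-0.9659 | (6,4) | tMaxX 1.1591 tMaxY 0.3002 | tΔX 3.8637 tΔY 1.0353
    t=0.3002 [y] (6,3)
    t=1.1591 [x] (5,3)
    t=1.3355 [y] (5,2)
    t=2.3708 [y] (5,1)
    t=3.4061 [y] (5,0) — stop
  → r_3 = 3.4061
beam 4: φ=45°, α=300°
  cosα=0.5000 sinα=-0.8660 | (6,4) | tMaxX 1.4000 tMaxY 0.3349 | tΔX 2.0000 tΔY 1.1547
    t=0.3349 [y] (6,3)
    t=1.4000 [x] (7,3)
    t=1.4896 [y] (7,2)
    t=2.6443 [y] (7,1)
    t=3.4000 [x] (8,1) — stop
  → r_4 = 3.4000
beam 5: φ=90°, α=345°
  cosα=0.9659 sinα=-0.2588 | (6,4) | tMaxX 0.7247 tMaxY 1.1205 | tΔX 1.0353 tΔY 3.8637
    t=0.7247 [x] (7,4)
    t=1.1205 [y] (7,3)
    t=1.7600 [x] (8,3)
    t=2.7952 [x] (9,3) — stop
  → r_5 = 2.7952

ranges = [2.7432, 6.1199, 3.4061, 3.4000, 2.7952]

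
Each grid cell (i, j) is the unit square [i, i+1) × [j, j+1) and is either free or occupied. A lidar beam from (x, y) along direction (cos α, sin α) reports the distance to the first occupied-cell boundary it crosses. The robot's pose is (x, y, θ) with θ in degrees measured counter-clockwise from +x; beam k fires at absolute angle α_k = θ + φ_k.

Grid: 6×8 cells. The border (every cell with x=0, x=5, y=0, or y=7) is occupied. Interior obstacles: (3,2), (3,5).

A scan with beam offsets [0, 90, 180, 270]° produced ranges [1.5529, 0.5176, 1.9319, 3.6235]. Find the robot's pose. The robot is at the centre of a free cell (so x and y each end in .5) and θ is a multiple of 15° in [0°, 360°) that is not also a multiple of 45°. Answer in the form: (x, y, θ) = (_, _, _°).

The pose lattice has 22·16 = 352 candidates. Test each by forward raycasting.
  (1.5, 1.5, 210°): beam 1 = 0.5774 ≠ 1.5529 ✗
  (3.5, 3.5, 105°): beam 2 = 2.5882 ≠ 0.5176 ✗
  (1.5, 5.5, 30°): beam 1 = 3.0000 ≠ 1.5529 ✗
  …
  (2.5, 1.5, 165°): r_1=1.5529, r_2=0.5176, r_3=1.9319, r_4=3.6235 — all match ✓
Unique over the lattice → pose = (2.5, 1.5, 165°).

(x, y, θ) = (2.5, 1.5, 165°)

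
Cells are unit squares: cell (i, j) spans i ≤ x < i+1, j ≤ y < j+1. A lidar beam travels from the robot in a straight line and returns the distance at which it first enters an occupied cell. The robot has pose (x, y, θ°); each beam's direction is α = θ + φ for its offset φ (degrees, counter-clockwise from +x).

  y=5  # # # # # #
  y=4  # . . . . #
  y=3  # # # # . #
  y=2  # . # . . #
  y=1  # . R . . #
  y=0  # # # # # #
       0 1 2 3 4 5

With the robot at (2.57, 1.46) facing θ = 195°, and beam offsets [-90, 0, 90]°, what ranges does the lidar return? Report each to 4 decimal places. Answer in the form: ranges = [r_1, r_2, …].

ranges = [0.5590, 1.6254, 0.4762]

beam 1: φ=-90°, α=105°
  d=(-0.2588,0.9659)  start (2,1)  tX=2.2023 tY=0.5590  stride 1/|dx|=3.8637 1/|dy|=1.0353
    cross y-line → (2,2), t=0.5590 (wall)
  → r_1 = 0.5590
beam 2: φ=0°, α=195°
  d=(-0.9659,-0.2588)  start (2,1)  tX=0.5901 tY=1.7773  stride 1/|dx|=1.0353 1/|dy|=3.8637
    cross x-line → (1,1), t=0.5901
    cross x-line → (0,1), t=1.6254 (wall)
  → r_2 = 1.6254
beam 3: φ=90°, α=285°
  d=(0.2588,-0.9659)  start (2,1)  tX=1.6614 tY=0.4762  stride 1/|dx|=3.8637 1/|dy|=1.0353
    cross y-line → (2,0), t=0.4762 (wall)
  → r_3 = 0.4762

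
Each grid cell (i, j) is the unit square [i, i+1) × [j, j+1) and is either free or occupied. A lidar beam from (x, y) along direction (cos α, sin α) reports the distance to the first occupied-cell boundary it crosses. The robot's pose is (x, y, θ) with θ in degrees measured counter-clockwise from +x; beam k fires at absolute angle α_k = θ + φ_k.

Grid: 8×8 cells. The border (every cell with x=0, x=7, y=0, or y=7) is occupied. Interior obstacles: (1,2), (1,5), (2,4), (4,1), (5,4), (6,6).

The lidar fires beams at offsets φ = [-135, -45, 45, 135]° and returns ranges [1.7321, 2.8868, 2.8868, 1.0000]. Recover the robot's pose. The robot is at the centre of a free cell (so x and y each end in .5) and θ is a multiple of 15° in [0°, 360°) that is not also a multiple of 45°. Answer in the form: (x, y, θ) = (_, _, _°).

The pose lattice has 30·16 = 480 candidates. Test each by forward raycasting.
  (2.5, 1.5, 120°): beam 1 = 1.5529 ≠ 1.7321 ✗
  (3.5, 3.5, 60°): beam 1 = 1.9319 ≠ 1.7321 ✗
  (3.5, 4.5, 15°): beam 1 = 4.0415 ≠ 1.7321 ✗
  (5.5, 2.5, 285°): beam 1 = 3.0000 ≠ 1.7321 ✗
  (4.5, 5.5, 120°): beam 1 = 2.5882 ≠ 1.7321 ✗
  …
  (4.5, 3.5, 285°): r_1=1.7321, r_2=2.8868, r_3=2.8868, r_4=1.0000 — all match ✓
No second candidate reproduces the full scan.

(x, y, θ) = (4.5, 3.5, 285°)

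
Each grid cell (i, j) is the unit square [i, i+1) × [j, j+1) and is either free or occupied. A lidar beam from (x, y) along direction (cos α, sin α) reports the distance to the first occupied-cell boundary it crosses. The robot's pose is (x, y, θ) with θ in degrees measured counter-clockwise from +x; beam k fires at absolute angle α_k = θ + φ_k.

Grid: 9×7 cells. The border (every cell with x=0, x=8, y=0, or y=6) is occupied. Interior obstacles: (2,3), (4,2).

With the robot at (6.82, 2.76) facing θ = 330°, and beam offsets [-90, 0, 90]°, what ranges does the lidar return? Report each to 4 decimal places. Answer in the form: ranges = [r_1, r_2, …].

beam 1: φ=-90°, α=240°
  d=(-0.5000,-0.8660)  start (6,2)  tX=1.6400 tY=0.8776  stride 1/|dx|=2.0000 1/|dy|=1.1547
    cross y-line → (6,1), t=0.8776
    cross x-line → (5,1), t=1.6400
    cross y-line → (5,0), t=2.0323 (wall)
  → r_1 = 2.0323
beam 2: φ=0°, α=330°
  d=(0.8660,-0.5000)  start (6,2)  tX=0.2078 tY=1.5200  stride 1/|dx|=1.1547 1/|dy|=2.0000
    cross x-line → (7,2), t=0.2078
    cross x-line → (8,2), t=1.3625 (wall)
  → r_2 = 1.3625
beam 3: φ=90°, α=60°
  d=(0.5000,0.8660)  start (6,2)  tX=0.3600 tY=0.2771  stride 1/|dx|=2.0000 1/|dy|=1.1547
    cross y-line → (6,3), t=0.2771
    cross x-line → (7,3), t=0.3600
    cross y-line → (7,4), t=1.4318
    cross x-line → (8,4), t=2.3600 (wall)
  → r_3 = 2.3600

ranges = [2.0323, 1.3625, 2.3600]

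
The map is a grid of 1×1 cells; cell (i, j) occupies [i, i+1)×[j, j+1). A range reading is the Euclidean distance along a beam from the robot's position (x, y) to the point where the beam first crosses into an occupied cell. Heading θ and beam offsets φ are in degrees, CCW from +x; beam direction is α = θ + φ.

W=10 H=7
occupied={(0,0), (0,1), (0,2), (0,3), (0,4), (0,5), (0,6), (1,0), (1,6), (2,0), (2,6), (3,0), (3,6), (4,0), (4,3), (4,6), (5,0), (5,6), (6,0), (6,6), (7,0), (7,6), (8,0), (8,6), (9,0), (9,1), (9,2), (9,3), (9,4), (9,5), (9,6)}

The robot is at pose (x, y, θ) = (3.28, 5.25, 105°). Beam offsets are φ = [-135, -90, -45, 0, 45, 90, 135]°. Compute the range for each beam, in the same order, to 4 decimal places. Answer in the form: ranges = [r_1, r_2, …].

beam 1: φ=-135°, α=330°
  dir = (cos 330°, sin 330°) = (0.8660, -0.5000); from cell (3,5)
  next x-line at t=0.8314, next y-line at t=0.5000; Δt_x=1.1547, Δt_y=2.0000
    y: enter (3,4) at t=0.5000
    x: enter (4,4) at t=0.8314
    x: enter (5,4) at t=1.9861
    y: enter (5,3) at t=2.5000
    x: enter (6,3) at t=3.1408
    x: enter (7,3) at t=4.2955
    y: enter (7,2) at t=4.5000
    x: enter (8,2) at t=5.4502
    y: enter (8,1) at t=6.5000
    x: enter (9,1) at t=6.6049 ← occupied
  → r_1 = 6.6049
beam 2: φ=-90°, α=15°
  dir = (cos 15°, sin 15°) = (0.9659, 0.2588); from cell (3,5)
  next x-line at t=0.7454, next y-line at t=2.8978; Δt_x=1.0353, Δt_y=3.8637
    x: enter (4,5) at t=0.7454
    x: enter (5,5) at t=1.7807
    x: enter (6,5) at t=2.8160
    y: enter (6,6) at t=2.8978 ← occupied
  → r_2 = 2.8978
beam 3: φ=-45°, α=60°
  dir = (cos 60°, sin 60°) = (0.5000, 0.8660); from cell (3,5)
  next x-line at t=1.4400, next y-line at t=0.8660; Δt_x=2.0000, Δt_y=1.1547
    y: enter (3,6) at t=0.8660 ← occupied
  → r_3 = 0.8660
beam 4: φ=0°, α=105°
  dir = (cos 105°, sin 105°) = (-0.2588, 0.9659); from cell (3,5)
  next x-line at t=1.0818, next y-line at t=0.7765; Δt_x=3.8637, Δt_y=1.0353
    y: enter (3,6) at t=0.7765 ← occupied
  → r_4 = 0.7765
beam 5: φ=45°, α=150°
  dir = (cos 150°, sin 150°) = (-0.8660, 0.5000); from cell (3,5)
  next x-line at t=0.3233, next y-line at t=1.5000; Δt_x=1.1547, Δt_y=2.0000
    x: enter (2,5) at t=0.3233
    x: enter (1,5) at t=1.4780
    y: enter (1,6) at t=1.5000 ← occupied
  → r_5 = 1.5000
beam 6: φ=90°, α=195°
  dir = (cos 195°, sin 195°) = (-0.9659, -0.2588); from cell (3,5)
  next x-line at t=0.2899, next y-line at t=0.9659; Δt_x=1.0353, Δt_y=3.8637
    x: enter (2,5) at t=0.2899
    y: enter (2,4) at t=0.9659
    x: enter (1,4) at t=1.3252
    x: enter (0,4) at t=2.3604 ← occupied
  → r_6 = 2.3604
beam 7: φ=135°, α=240°
  dir = (cos 240°, sin 240°) = (-0.5000, -0.8660); from cell (3,5)
  next x-line at t=0.5600, next y-line at t=0.2887; Δt_x=2.0000, Δt_y=1.1547
    y: enter (3,4) at t=0.2887
    x: enter (2,4) at t=0.5600
    y: enter (2,3) at t=1.4434
    x: enter (1,3) at t=2.5600
    y: enter (1,2) at t=2.5981
    y: enter (1,1) at t=3.7528
    x: enter (0,1) at t=4.5600 ← occupied
  → r_7 = 4.5600

ranges = [6.6049, 2.8978, 0.8660, 0.7765, 1.5000, 2.3604, 4.5600]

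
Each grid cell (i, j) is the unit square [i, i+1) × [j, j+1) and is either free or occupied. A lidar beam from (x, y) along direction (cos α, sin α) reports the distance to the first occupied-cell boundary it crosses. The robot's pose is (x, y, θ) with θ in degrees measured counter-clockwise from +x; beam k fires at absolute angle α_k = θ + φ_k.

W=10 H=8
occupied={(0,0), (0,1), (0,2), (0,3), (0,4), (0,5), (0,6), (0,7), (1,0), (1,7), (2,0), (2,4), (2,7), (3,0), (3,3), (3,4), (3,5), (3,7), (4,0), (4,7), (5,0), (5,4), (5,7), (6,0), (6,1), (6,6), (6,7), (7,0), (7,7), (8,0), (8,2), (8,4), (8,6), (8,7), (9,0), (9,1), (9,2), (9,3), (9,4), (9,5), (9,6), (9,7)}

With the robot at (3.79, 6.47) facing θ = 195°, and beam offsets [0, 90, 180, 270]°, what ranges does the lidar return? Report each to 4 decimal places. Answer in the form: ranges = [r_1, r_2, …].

ranges = [2.8884, 0.4866, 2.0478, 0.5487]

beam 1: φ=0°, α=195°
  d=(-0.9659,-0.2588)  start (3,6)  tX=0.8179 tY=1.8159  stride 1/|dx|=1.0353 1/|dy|=3.8637
    cross x-line → (2,6), t=0.8179
    cross y-line → (2,5), t=1.8159
    cross x-line → (1,5), t=1.8531
    cross x-line → (0,5), t=2.8884 (wall)
  → r_1 = 2.8884
beam 2: φ=90°, α=285°
  d=(0.2588,-0.9659)  start (3,6)  tX=0.8114 tY=0.4866  stride 1/|dx|=3.8637 1/|dy|=1.0353
    cross y-line → (3,5), t=0.4866 (wall)
  → r_2 = 0.4866
beam 3: φ=180°, α=15°
  d=(0.9659,0.2588)  start (3,6)  tX=0.2174 tY=2.0478  stride 1/|dx|=1.0353 1/|dy|=3.8637
    cross x-line → (4,6), t=0.2174
    cross x-line → (5,6), t=1.2527
    cross y-line → (5,7), t=2.0478 (wall)
  → r_3 = 2.0478
beam 4: φ=270°, α=105°
  d=(-0.2588,0.9659)  start (3,6)  tX=3.0523 tY=0.5487  stride 1/|dx|=3.8637 1/|dy|=1.0353
    cross y-line → (3,7), t=0.5487 (wall)
  → r_4 = 0.5487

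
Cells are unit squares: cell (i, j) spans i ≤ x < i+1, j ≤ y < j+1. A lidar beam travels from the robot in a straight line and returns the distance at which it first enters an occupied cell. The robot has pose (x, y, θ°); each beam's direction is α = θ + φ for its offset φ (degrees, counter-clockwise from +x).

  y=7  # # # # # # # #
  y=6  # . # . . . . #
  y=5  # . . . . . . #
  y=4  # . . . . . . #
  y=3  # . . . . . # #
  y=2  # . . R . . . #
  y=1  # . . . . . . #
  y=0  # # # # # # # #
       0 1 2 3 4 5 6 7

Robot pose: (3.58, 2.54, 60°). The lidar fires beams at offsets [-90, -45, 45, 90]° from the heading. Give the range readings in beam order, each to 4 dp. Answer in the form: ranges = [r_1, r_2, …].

beam 1: φ=-90°, α=330°
  direction (0.8660, -0.5000); cell (3,2); t to first gridline: x 0.4850, y 1.0800 (then +1.1547 / +2.0000)
    (4,2) via x @ 0.4850
    (4,1) via y @ 1.0800
    (5,1) via x @ 1.6397
    (6,1) via x @ 2.7944
    (6,0) via y @ 3.0800  # hit
  → r_1 = 3.0800
beam 2: φ=-45°, α=15°
  direction (0.9659, 0.2588); cell (3,2); t to first gridline: x 0.4348, y 1.7773 (then +1.0353 / +3.8637)
    (4,2) via x @ 0.4348
    (5,2) via x @ 1.4701
    (5,3) via y @ 1.7773
    (6,3) via x @ 2.5054  # hit
  → r_2 = 2.5054
beam 3: φ=45°, α=105°
  direction (-0.2588, 0.9659); cell (3,2); t to first gridline: x 2.2409, y 0.4762 (then +3.8637 / +1.0353)
    (3,3) via y @ 0.4762
    (3,4) via y @ 1.5115
    (2,4) via x @ 2.2409
    (2,5) via y @ 2.5468
    (2,6) via y @ 3.5821  # hit
  → r_3 = 3.5821
beam 4: φ=90°, α=150°
  direction (-0.8660, 0.5000); cell (3,2); t to first gridline: x 0.6697, y 0.9200 (then +1.1547 / +2.0000)
    (2,2) via x @ 0.6697
    (2,3) via y @ 0.9200
    (1,3) via x @ 1.8244
    (1,4) via y @ 2.9200
    (0,4) via x @ 2.9791  # hit
  → r_4 = 2.9791

ranges = [3.0800, 2.5054, 3.5821, 2.9791]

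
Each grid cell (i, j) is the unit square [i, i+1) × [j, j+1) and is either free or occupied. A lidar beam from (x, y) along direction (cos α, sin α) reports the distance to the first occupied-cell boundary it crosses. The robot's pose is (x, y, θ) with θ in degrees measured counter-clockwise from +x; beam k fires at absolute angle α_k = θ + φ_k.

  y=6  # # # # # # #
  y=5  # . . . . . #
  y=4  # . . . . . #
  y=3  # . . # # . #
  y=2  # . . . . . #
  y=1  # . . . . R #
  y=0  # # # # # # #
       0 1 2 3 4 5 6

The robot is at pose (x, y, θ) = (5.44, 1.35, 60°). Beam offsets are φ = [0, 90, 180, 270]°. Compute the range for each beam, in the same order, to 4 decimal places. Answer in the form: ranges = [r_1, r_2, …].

ranges = [1.1200, 5.1269, 0.4041, 0.6466]

beam 1: φ=0°, α=60°
  direction (0.5000, 0.8660); cell (5,1); t to first gridline: x 1.1200, y 0.7506 (then +2.0000 / +1.1547)
    (5,2) via y @ 0.7506
    (6,2) via x @ 1.1200  # hit
  → r_1 = 1.1200
beam 2: φ=90°, α=150°
  direction (-0.8660, 0.5000); cell (5,1); t to first gridline: x 0.5081, y 1.3000 (then +1.1547 / +2.0000)
    (4,1) via x @ 0.5081
    (4,2) via y @ 1.3000
    (3,2) via x @ 1.6628
    (2,2) via x @ 2.8175
    (2,3) via y @ 3.3000
    (1,3) via x @ 3.9722
    (0,3) via x @ 5.1269  # hit
  → r_2 = 5.1269
beam 3: φ=180°, α=240°
  direction (-0.5000, -0.8660); cell (5,1); t to first gridline: x 0.8800, y 0.4041 (then +2.0000 / +1.1547)
    (5,0) via y @ 0.4041  # hit
  → r_3 = 0.4041
beam 4: φ=270°, α=330°
  direction (0.8660, -0.5000); cell (5,1); t to first gridline: x 0.6466, y 0.7000 (then +1.1547 / +2.0000)
    (6,1) via x @ 0.6466  # hit
  → r_4 = 0.6466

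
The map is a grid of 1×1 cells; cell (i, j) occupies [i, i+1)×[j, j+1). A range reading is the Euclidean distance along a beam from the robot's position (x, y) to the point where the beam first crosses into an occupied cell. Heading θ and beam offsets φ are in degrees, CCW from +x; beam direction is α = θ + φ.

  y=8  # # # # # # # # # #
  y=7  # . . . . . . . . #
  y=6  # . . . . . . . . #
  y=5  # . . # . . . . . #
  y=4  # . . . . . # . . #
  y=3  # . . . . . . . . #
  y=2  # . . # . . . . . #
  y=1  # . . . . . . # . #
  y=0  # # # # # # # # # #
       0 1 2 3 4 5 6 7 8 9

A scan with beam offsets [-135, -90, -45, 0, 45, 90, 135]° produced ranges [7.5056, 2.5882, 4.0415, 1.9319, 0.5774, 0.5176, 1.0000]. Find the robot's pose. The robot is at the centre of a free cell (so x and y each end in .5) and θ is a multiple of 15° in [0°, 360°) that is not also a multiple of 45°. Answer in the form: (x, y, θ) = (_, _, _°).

(x, y, θ) = (5.5, 7.5, 15°)

Candidates: 52 free-cell centres × 16 headings = 832 poses. Raycast each; keep the one whose scan matches to 4 dp.
  (8.5, 3.5, 345°): beam 1 = 5.0000 ≠ 7.5056 ✗
  (5.5, 4.5, 15°): beam 1 = 4.0415 ≠ 7.5056 ✗
  (8.5, 3.5, 255°): beam 1 = 5.1962 ≠ 7.5056 ✗
  (1.5, 7.5, 105°): beam 1 = 5.1962 ≠ 7.5056 ✗
  (7.5, 7.5, 255°): beam 1 = 0.5774 ≠ 7.5056 ✗
  …
  (5.5, 7.5, 15°): r_1=7.5056, r_2=2.5882, r_3=4.0415, r_4=1.9319, r_5=0.5774, r_6=0.5176, r_7=1.0000 — all match ✓
No second candidate reproduces the full scan.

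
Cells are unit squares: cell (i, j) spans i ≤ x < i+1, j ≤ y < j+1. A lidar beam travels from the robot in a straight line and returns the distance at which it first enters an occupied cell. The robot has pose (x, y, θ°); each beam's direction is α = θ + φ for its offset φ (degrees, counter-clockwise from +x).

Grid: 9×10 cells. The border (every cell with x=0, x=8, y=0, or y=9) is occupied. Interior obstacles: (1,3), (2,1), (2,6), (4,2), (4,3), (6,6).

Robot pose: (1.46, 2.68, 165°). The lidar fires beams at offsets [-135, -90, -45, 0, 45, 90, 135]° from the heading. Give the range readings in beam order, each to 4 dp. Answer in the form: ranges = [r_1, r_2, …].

beam 1: φ=-135°, α=30°
  dir = (cos 30°, sin 30°) = (0.8660, 0.5000); from cell (1,2)
  next x-line at t=0.6235, next y-line at t=0.6400; Δt_x=1.1547, Δt_y=2.0000
    x: enter (2,2) at t=0.6235
    y: enter (2,3) at t=0.6400
    x: enter (3,3) at t=1.7782
    y: enter (3,4) at t=2.6400
    x: enter (4,4) at t=2.9329
    x: enter (5,4) at t=4.0876
    y: enter (5,5) at t=4.6400
    x: enter (6,5) at t=5.2423
    x: enter (7,5) at t=6.3970
    y: enter (7,6) at t=6.6400
    x: enter (8,6) at t=7.5517 ← occupied
  → r_1 = 7.5517
beam 2: φ=-90°, α=75°
  dir = (cos 75°, sin 75°) = (0.2588, 0.9659); from cell (1,2)
  next x-line at t=2.0864, next y-line at t=0.3313; Δt_x=3.8637, Δt_y=1.0353
    y: enter (1,3) at t=0.3313 ← occupied
  → r_2 = 0.3313
beam 3: φ=-45°, α=120°
  dir = (cos 120°, sin 120°) = (-0.5000, 0.8660); from cell (1,2)
  next x-line at t=0.9200, next y-line at t=0.3695; Δt_x=2.0000, Δt_y=1.1547
    y: enter (1,3) at t=0.3695 ← occupied
  → r_3 = 0.3695
beam 4: φ=0°, α=165°
  dir = (cos 165°, sin 165°) = (-0.9659, 0.2588); from cell (1,2)
  next x-line at t=0.4762, next y-line at t=1.2364; Δt_x=1.0353, Δt_y=3.8637
    x: enter (0,2) at t=0.4762 ← occupied
  → r_4 = 0.4762
beam 5: φ=45°, α=210°
  dir = (cos 210°, sin 210°) = (-0.8660, -0.5000); from cell (1,2)
  next x-line at t=0.5312, next y-line at t=1.3600; Δt_x=1.1547, Δt_y=2.0000
    x: enter (0,2) at t=0.5312 ← occupied
  → r_5 = 0.5312
beam 6: φ=90°, α=255°
  dir = (cos 255°, sin 255°) = (-0.2588, -0.9659); from cell (1,2)
  next x-line at t=1.7773, next y-line at t=0.7040; Δt_x=3.8637, Δt_y=1.0353
    y: enter (1,1) at t=0.7040
    y: enter (1,0) at t=1.7393 ← occupied
  → r_6 = 1.7393
beam 7: φ=135°, α=300°
  dir = (cos 300°, sin 300°) = (0.5000, -0.8660); from cell (1,2)
  next x-line at t=1.0800, next y-line at t=0.7852; Δt_x=2.0000, Δt_y=1.1547
    y: enter (1,1) at t=0.7852
    x: enter (2,1) at t=1.0800 ← occupied
  → r_7 = 1.0800

ranges = [7.5517, 0.3313, 0.3695, 0.4762, 0.5312, 1.7393, 1.0800]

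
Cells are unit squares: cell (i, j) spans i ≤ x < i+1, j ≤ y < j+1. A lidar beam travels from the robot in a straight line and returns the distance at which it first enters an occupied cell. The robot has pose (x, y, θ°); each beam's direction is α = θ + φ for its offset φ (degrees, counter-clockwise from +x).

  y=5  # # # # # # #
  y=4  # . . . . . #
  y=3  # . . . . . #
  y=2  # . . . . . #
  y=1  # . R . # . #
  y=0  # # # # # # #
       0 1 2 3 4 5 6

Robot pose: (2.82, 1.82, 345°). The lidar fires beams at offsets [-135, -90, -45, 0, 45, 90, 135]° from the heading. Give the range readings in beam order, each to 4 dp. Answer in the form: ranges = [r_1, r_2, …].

beam 1: φ=-135°, α=210°
  dir = (cos 210°, sin 210°) = (-0.8660, -0.5000); from cell (2,1)
  next x-line at t=0.9469, next y-line at t=1.6400; Δt_x=1.1547, Δt_y=2.0000
    x: enter (1,1) at t=0.9469
    y: enter (1,0) at t=1.6400 ← occupied
  → r_1 = 1.6400
beam 2: φ=-90°, α=255°
  dir = (cos 255°, sin 255°) = (-0.2588, -0.9659); from cell (2,1)
  next x-line at t=3.1682, next y-line at t=0.8489; Δt_x=3.8637, Δt_y=1.0353
    y: enter (2,0) at t=0.8489 ← occupied
  → r_2 = 0.8489
beam 3: φ=-45°, α=300°
  dir = (cos 300°, sin 300°) = (0.5000, -0.8660); from cell (2,1)
  next x-line at t=0.3600, next y-line at t=0.9469; Δt_x=2.0000, Δt_y=1.1547
    x: enter (3,1) at t=0.3600
    y: enter (3,0) at t=0.9469 ← occupied
  → r_3 = 0.9469
beam 4: φ=0°, α=345°
  dir = (cos 345°, sin 345°) = (0.9659, -0.2588); from cell (2,1)
  next x-line at t=0.1863, next y-line at t=3.1682; Δt_x=1.0353, Δt_y=3.8637
    x: enter (3,1) at t=0.1863
    x: enter (4,1) at t=1.2216 ← occupied
  → r_4 = 1.2216
beam 5: φ=45°, α=30°
  dir = (cos 30°, sin 30°) = (0.8660, 0.5000); from cell (2,1)
  next x-line at t=0.2078, next y-line at t=0.3600; Δt_x=1.1547, Δt_y=2.0000
    x: enter (3,1) at t=0.2078
    y: enter (3,2) at t=0.3600
    x: enter (4,2) at t=1.3625
    y: enter (4,3) at t=2.3600
    x: enter (5,3) at t=2.5172
    x: enter (6,3) at t=3.6719 ← occupied
  → r_5 = 3.6719
beam 6: φ=90°, α=75°
  dir = (cos 75°, sin 75°) = (0.2588, 0.9659); from cell (2,1)
  next x-line at t=0.6955, next y-line at t=0.1863; Δt_x=3.8637, Δt_y=1.0353
    y: enter (2,2) at t=0.1863
    x: enter (3,2) at t=0.6955
    y: enter (3,3) at t=1.2216
    y: enter (3,4) at t=2.2569
    y: enter (3,5) at t=3.2922 ← occupied
  → r_6 = 3.2922
beam 7: φ=135°, α=120°
  dir = (cos 120°, sin 120°) = (-0.5000, 0.8660); from cell (2,1)
  next x-line at t=1.6400, next y-line at t=0.2078; Δt_x=2.0000, Δt_y=1.1547
    y: enter (2,2) at t=0.2078
    y: enter (2,3) at t=1.3625
    x: enter (1,3) at t=1.6400
    y: enter (1,4) at t=2.5172
    x: enter (0,4) at t=3.6400 ← occupied
  → r_7 = 3.6400

ranges = [1.6400, 0.8489, 0.9469, 1.2216, 3.6719, 3.2922, 3.6400]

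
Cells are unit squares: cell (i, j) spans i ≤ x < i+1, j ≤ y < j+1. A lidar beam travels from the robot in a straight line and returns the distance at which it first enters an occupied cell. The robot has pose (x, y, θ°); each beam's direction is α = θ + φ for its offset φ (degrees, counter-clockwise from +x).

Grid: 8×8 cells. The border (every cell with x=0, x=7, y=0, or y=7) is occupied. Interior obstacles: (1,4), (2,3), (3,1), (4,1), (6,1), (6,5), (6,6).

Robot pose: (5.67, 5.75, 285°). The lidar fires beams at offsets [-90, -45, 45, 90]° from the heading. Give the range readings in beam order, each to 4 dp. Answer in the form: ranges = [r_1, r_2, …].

ranges = [3.7995, 4.3301, 0.3811, 0.3416]

beam 1: φ=-90°, α=195°
  direction (-0.9659, -0.2588); cell (5,5); t to first gridline: x 0.6936, y 2.8978 (then +1.0353 / +3.8637)
    (4,5) via x @ 0.6936
    (3,5) via x @ 1.7289
    (2,5) via x @ 2.7642
    (2,4) via y @ 2.8978
    (1,4) via x @ 3.7995  # hit
  → r_1 = 3.7995
beam 2: φ=-45°, α=240°
  direction (-0.5000, -0.8660); cell (5,5); t to first gridline: x 1.3400, y 0.8660 (then +2.0000 / +1.1547)
    (5,4) via y @ 0.8660
    (4,4) via x @ 1.3400
    (4,3) via y @ 2.0207
    (4,2) via y @ 3.1754
    (3,2) via x @ 3.3400
    (3,1) via y @ 4.3301  # hit
  → r_2 = 4.3301
beam 3: φ=45°, α=330°
  direction (0.8660, -0.5000); cell (5,5); t to first gridline: x 0.3811, y 1.5000 (then +1.1547 / +2.0000)
    (6,5) via x @ 0.3811  # hit
  → r_3 = 0.3811
beam 4: φ=90°, α=15°
  direction (0.9659, 0.2588); cell (5,5); t to first gridline: x 0.3416, y 0.9659 (then +1.0353 / +3.8637)
    (6,5) via x @ 0.3416  # hit
  → r_4 = 0.3416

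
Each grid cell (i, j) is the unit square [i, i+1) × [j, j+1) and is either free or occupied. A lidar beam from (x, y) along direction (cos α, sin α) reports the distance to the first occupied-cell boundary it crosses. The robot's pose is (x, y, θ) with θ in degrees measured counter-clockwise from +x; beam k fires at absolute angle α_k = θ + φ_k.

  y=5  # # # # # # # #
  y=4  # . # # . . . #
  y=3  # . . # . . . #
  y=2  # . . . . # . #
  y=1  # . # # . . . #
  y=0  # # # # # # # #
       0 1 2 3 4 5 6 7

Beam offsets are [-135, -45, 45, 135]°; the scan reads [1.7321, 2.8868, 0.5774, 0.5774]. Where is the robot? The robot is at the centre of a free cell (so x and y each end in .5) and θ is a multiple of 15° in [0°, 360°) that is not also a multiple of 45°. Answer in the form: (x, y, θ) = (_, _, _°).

Candidates: 18 free-cell centres × 16 headings = 288 poses. Raycast each; keep the one whose scan matches to 4 dp.
  (1.5, 2.5, 105°): beam 1 = 1.0000 ≠ 1.7321 ✗
  (5.5, 1.5, 240°): beam 1 = 0.5176 ≠ 1.7321 ✗
  (6.5, 1.5, 285°): beam 1 = 1.0000 ≠ 1.7321 ✗
  …
  (2.5, 3.5, 285°): r_1=1.7321, r_2=2.8868, r_3=0.5774, r_4=0.5774 — all match ✓
No second candidate reproduces the full scan.

(x, y, θ) = (2.5, 3.5, 285°)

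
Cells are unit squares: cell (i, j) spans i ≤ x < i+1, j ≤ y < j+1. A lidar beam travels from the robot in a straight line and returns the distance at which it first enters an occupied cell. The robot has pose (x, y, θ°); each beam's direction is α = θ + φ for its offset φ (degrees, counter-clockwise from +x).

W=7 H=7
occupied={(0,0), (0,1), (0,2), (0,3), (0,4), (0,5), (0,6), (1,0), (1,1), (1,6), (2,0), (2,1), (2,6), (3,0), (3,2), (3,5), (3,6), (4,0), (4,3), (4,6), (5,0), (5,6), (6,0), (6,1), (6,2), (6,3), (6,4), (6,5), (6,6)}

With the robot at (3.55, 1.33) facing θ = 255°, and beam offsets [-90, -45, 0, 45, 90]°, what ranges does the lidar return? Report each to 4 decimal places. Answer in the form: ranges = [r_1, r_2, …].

ranges = [0.5694, 0.6351, 0.3416, 0.3811, 1.2750]

beam 1: φ=-90°, α=165°
  direction (-0.9659, 0.2588); cell (3,1); t to first gridline: x 0.5694, y 2.5887 (then +1.0353 / +3.8637)
    (2,1) via x @ 0.5694  # hit
  → r_1 = 0.5694
beam 2: φ=-45°, α=210°
  direction (-0.8660, -0.5000); cell (3,1); t to first gridline: x 0.6351, y 0.6600 (then +1.1547 / +2.0000)
    (2,1) via x @ 0.6351  # hit
  → r_2 = 0.6351
beam 3: φ=0°, α=255°
  direction (-0.2588, -0.9659); cell (3,1); t to first gridline: x 2.1250, y 0.3416 (then +3.8637 / +1.0353)
    (3,0) via y @ 0.3416  # hit
  → r_3 = 0.3416
beam 4: φ=45°, α=300°
  direction (0.5000, -0.8660); cell (3,1); t to first gridline: x 0.9000, y 0.3811 (then +2.0000 / +1.1547)
    (3,0) via y @ 0.3811  # hit
  → r_4 = 0.3811
beam 5: φ=90°, α=345°
  direction (0.9659, -0.2588); cell (3,1); t to first gridline: x 0.4659, y 1.2750 (then +1.0353 / +3.8637)
    (4,1) via x @ 0.4659
    (4,0) via y @ 1.2750  # hit
  → r_5 = 1.2750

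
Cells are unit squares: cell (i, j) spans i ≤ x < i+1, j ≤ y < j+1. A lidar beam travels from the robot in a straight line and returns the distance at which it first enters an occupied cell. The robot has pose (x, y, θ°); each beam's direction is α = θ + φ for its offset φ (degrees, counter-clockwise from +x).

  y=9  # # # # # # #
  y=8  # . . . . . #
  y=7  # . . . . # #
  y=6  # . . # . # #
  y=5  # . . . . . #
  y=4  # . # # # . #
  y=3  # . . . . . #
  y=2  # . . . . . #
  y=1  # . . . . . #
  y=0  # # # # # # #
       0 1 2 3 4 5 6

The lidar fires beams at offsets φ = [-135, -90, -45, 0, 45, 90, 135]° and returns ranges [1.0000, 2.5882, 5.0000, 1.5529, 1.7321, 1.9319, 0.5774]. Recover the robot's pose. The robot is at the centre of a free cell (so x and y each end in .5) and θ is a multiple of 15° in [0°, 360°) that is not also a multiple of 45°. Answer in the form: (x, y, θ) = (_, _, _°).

Enumerate (i+0.5, j+0.5, θ) over the 34 free cells and 16 admissible headings. For each, cast all 7 beams and compare to the given ranges.
  (1.5, 6.5, 75°): beam 1 = 1.7321 ≠ 1.0000 ✗
  (5.5, 5.5, 255°): beam 1 = 0.5774 ≠ 1.0000 ✗
  (4.5, 5.5, 210°): beam 1 = 1.9319 ≠ 1.0000 ✗
  (3.5, 8.5, 255°): beam 1 = 0.5774 ≠ 1.0000 ✗
  …
  (3.5, 8.5, 285°): r_1=1.0000, r_2=2.5882, r_3=5.0000, r_4=1.5529, r_5=1.7321, r_6=1.9319, r_7=0.5774 — all match ✓
Unique over the lattice → pose = (3.5, 8.5, 285°).

(x, y, θ) = (3.5, 8.5, 285°)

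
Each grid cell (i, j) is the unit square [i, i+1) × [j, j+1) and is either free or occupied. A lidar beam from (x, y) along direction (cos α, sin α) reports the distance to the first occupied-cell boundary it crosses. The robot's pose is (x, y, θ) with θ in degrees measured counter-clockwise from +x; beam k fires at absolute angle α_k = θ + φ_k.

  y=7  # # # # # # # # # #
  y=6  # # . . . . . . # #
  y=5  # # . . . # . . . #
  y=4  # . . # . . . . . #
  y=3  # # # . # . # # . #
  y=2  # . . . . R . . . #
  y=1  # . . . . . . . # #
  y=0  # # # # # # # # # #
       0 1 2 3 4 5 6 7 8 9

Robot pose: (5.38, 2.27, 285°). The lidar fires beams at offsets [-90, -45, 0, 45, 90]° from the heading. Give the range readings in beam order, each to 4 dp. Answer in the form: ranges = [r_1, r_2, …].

ranges = [4.5345, 1.4665, 1.3148, 2.5400, 3.7477]

beam 1: φ=-90°, α=195°
  direction (-0.9659, -0.2588); cell (5,2); t to first gridline: x 0.3934, y 1.0432 (then +1.0353 / +3.8637)
    (4,2) via x @ 0.3934
    (4,1) via y @ 1.0432
    (3,1) via x @ 1.4287
    (2,1) via x @ 2.4640
    (1,1) via x @ 3.4992
    (0,1) via x @ 4.5345  # hit
  → r_1 = 4.5345
beam 2: φ=-45°, α=240°
  direction (-0.5000, -0.8660); cell (5,2); t to first gridline: x 0.7600, y 0.3118 (then +2.0000 / +1.1547)
    (5,1) via y @ 0.3118
    (4,1) via x @ 0.7600
    (4,0) via y @ 1.4665  # hit
  → r_2 = 1.4665
beam 3: φ=0°, α=285°
  direction (0.2588, -0.9659); cell (5,2); t to first gridline: x 2.3955, y 0.2795 (then +3.8637 / +1.0353)
    (5,1) via y @ 0.2795
    (5,0) via y @ 1.3148  # hit
  → r_3 = 1.3148
beam 4: φ=45°, α=330°
  direction (0.8660, -0.5000); cell (5,2); t to first gridline: x 0.7159, y 0.5400 (then +1.1547 / +2.0000)
    (5,1) via y @ 0.5400
    (6,1) via x @ 0.7159
    (7,1) via x @ 1.8706
    (7,0) via y @ 2.5400  # hit
  → r_4 = 2.5400
beam 5: φ=90°, α=15°
  direction (0.9659, 0.2588); cell (5,2); t to first gridline: x 0.6419, y 2.8205 (then +1.0353 / +3.8637)
    (6,2) via x @ 0.6419
    (7,2) via x @ 1.6771
    (8,2) via x @ 2.7124
    (8,3) via y @ 2.8205
    (9,3) via x @ 3.7477  # hit
  → r_5 = 3.7477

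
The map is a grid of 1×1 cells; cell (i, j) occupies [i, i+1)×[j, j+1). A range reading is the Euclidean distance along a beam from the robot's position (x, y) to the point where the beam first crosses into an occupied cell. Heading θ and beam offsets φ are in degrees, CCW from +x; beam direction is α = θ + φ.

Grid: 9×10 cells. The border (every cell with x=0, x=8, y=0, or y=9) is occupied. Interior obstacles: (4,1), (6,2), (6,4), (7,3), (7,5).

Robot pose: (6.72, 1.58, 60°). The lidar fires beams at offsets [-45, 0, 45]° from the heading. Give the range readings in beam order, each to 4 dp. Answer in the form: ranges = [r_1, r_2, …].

beam 1: φ=-45°, α=15°
  dir = (cos 15°, sin 15°) = (0.9659, 0.2588); from cell (6,1)
  next x-line at t=0.2899, next y-line at t=1.6228; Δt_x=1.0353, Δt_y=3.8637
    x: enter (7,1) at t=0.2899
    x: enter (8,1) at t=1.3252 ← occupied
  → r_1 = 1.3252
beam 2: φ=0°, α=60°
  dir = (cos 60°, sin 60°) = (0.5000, 0.8660); from cell (6,1)
  next x-line at t=0.5600, next y-line at t=0.4850; Δt_x=2.0000, Δt_y=1.1547
    y: enter (6,2) at t=0.4850 ← occupied
  → r_2 = 0.4850
beam 3: φ=45°, α=105°
  dir = (cos 105°, sin 105°) = (-0.2588, 0.9659); from cell (6,1)
  next x-line at t=2.7819, next y-line at t=0.4348; Δt_x=3.8637, Δt_y=1.0353
    y: enter (6,2) at t=0.4348 ← occupied
  → r_3 = 0.4348

ranges = [1.3252, 0.4850, 0.4348]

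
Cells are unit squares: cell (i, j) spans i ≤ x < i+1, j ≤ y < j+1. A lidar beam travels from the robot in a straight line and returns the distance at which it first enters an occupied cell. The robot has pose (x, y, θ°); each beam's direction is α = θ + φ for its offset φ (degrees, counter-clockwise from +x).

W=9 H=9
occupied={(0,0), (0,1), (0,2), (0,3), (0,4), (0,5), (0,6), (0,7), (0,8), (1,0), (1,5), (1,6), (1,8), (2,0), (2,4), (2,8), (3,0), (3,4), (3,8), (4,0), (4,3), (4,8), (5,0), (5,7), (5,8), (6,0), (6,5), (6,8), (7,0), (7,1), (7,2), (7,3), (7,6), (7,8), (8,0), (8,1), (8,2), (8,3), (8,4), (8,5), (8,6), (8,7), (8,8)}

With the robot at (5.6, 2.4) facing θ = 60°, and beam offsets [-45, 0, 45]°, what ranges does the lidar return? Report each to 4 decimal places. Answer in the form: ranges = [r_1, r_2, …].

ranges = [1.4494, 4.1569, 5.7975]

beam 1: φ=-45°, α=15°
  dir = (cos 15°, sin 15°) = (0.9659, 0.2588); from cell (5,2)
  next x-line at t=0.4141, next y-line at t=2.3182; Δt_x=1.0353, Δt_y=3.8637
    x: enter (6,2) at t=0.4141
    x: enter (7,2) at t=1.4494 ← occupied
  → r_1 = 1.4494
beam 2: φ=0°, α=60°
  dir = (cos 60°, sin 60°) = (0.5000, 0.8660); from cell (5,2)
  next x-line at t=0.8000, next y-line at t=0.6928; Δt_x=2.0000, Δt_y=1.1547
    y: enter (5,3) at t=0.6928
    x: enter (6,3) at t=0.8000
    y: enter (6,4) at t=1.8475
    x: enter (7,4) at t=2.8000
    y: enter (7,5) at t=3.0022
    y: enter (7,6) at t=4.1569 ← occupied
  → r_2 = 4.1569
beam 3: φ=45°, α=105°
  dir = (cos 105°, sin 105°) = (-0.2588, 0.9659); from cell (5,2)
  next x-line at t=2.3182, next y-line at t=0.6212; Δt_x=3.8637, Δt_y=1.0353
    y: enter (5,3) at t=0.6212
    y: enter (5,4) at t=1.6564
    x: enter (4,4) at t=2.3182
    y: enter (4,5) at t=2.6917
    y: enter (4,6) at t=3.7270
    y: enter (4,7) at t=4.7623
    y: enter (4,8) at t=5.7975 ← occupied
  → r_3 = 5.7975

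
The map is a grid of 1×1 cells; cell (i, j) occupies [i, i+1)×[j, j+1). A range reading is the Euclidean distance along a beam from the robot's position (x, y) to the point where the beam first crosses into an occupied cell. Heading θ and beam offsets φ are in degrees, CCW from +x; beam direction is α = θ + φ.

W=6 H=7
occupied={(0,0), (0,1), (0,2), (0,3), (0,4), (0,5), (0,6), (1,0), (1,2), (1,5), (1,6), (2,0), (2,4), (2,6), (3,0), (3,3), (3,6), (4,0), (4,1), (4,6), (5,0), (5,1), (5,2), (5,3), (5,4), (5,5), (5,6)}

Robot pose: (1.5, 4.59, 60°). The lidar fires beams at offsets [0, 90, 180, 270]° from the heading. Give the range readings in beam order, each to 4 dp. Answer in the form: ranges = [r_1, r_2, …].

ranges = [0.4734, 0.5774, 1.0000, 0.5774]

beam 1: φ=0°, α=60°
  dir = (cos 60°, sin 60°) = (0.5000, 0.8660); from cell (1,4)
  next x-line at t=1.0000, next y-line at t=0.4734; Δt_x=2.0000, Δt_y=1.1547
    y: enter (1,5) at t=0.4734 ← occupied
  → r_1 = 0.4734
beam 2: φ=90°, α=150°
  dir = (cos 150°, sin 150°) = (-0.8660, 0.5000); from cell (1,4)
  next x-line at t=0.5774, next y-line at t=0.8200; Δt_x=1.1547, Δt_y=2.0000
    x: enter (0,4) at t=0.5774 ← occupied
  → r_2 = 0.5774
beam 3: φ=180°, α=240°
  dir = (cos 240°, sin 240°) = (-0.5000, -0.8660); from cell (1,4)
  next x-line at t=1.0000, next y-line at t=0.6813; Δt_x=2.0000, Δt_y=1.1547
    y: enter (1,3) at t=0.6813
    x: enter (0,3) at t=1.0000 ← occupied
  → r_3 = 1.0000
beam 4: φ=270°, α=330°
  dir = (cos 330°, sin 330°) = (0.8660, -0.5000); from cell (1,4)
  next x-line at t=0.5774, next y-line at t=1.1800; Δt_x=1.1547, Δt_y=2.0000
    x: enter (2,4) at t=0.5774 ← occupied
  → r_4 = 0.5774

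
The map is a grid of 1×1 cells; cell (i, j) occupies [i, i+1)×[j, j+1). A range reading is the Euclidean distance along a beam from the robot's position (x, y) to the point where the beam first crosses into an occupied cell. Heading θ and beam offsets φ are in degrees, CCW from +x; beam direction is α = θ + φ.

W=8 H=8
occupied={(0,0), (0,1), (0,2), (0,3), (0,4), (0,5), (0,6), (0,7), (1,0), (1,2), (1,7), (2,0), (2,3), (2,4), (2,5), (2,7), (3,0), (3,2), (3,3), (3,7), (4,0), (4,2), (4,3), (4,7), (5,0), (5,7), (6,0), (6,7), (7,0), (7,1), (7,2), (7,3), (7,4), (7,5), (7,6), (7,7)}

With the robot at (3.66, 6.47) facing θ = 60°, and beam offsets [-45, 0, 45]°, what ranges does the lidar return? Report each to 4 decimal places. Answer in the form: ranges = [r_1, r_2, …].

beam 1: φ=-45°, α=15°
  dir = (cos 15°, sin 15°) = (0.9659, 0.2588); from cell (3,6)
  next x-line at t=0.3520, next y-line at t=2.0478; Δt_x=1.0353, Δt_y=3.8637
    x: enter (4,6) at t=0.3520
    x: enter (5,6) at t=1.3873
    y: enter (5,7) at t=2.0478 ← occupied
  → r_1 = 2.0478
beam 2: φ=0°, α=60°
  dir = (cos 60°, sin 60°) = (0.5000, 0.8660); from cell (3,6)
  next x-line at t=0.6800, next y-line at t=0.6120; Δt_x=2.0000, Δt_y=1.1547
    y: enter (3,7) at t=0.6120 ← occupied
  → r_2 = 0.6120
beam 3: φ=45°, α=105°
  dir = (cos 105°, sin 105°) = (-0.2588, 0.9659); from cell (3,6)
  next x-line at t=2.5500, next y-line at t=0.5487; Δt_x=3.8637, Δt_y=1.0353
    y: enter (3,7) at t=0.5487 ← occupied
  → r_3 = 0.5487

ranges = [2.0478, 0.6120, 0.5487]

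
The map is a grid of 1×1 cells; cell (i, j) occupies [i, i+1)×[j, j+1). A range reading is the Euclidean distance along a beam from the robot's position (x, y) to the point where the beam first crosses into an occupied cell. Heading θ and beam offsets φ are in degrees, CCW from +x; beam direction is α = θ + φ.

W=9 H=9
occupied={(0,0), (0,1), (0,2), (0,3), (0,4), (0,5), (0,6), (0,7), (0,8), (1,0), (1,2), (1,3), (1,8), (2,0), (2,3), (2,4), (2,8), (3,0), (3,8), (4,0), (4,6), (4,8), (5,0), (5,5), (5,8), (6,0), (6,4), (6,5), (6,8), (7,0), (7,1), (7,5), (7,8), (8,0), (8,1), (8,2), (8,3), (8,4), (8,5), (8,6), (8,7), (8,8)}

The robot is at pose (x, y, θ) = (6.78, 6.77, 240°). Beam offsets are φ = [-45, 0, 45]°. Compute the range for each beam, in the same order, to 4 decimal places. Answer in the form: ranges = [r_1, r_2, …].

ranges = [1.8428, 0.8891, 0.7972]

beam 1: φ=-45°, α=195°
  cosα=-0.9659 sinα=-0.2588 | (6,6) | tMaxX 0.8075 tMaxY 2.9751 | tΔX 1.0353 tΔY 3.8637
    t=0.8075 [x] (5,6)
    t=1.8428 [x] (4,6) — stop
  → r_1 = 1.8428
beam 2: φ=0°, α=240°
  cosα=-0.5000 sinα=-0.8660 | (6,6) | tMaxX 1.5600 tMaxY 0.8891 | tΔX 2.0000 tΔY 1.1547
    t=0.8891 [y] (6,5) — stop
  → r_2 = 0.8891
beam 3: φ=45°, α=285°
  cosα=0.2588 sinα=-0.9659 | (6,6) | tMaxX 0.8500 tMaxY 0.7972 | tΔX 3.8637 tΔY 1.0353
    t=0.7972 [y] (6,5) — stop
  → r_3 = 0.7972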